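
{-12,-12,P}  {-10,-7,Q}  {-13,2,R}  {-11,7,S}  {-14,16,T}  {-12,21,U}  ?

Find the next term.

{-15,30,V}

First component — alternating steps +2, −3, +2, −3, …: -12, -10, -13, -11, -14, -12 → -15.
Second component goes -12, -7, 2, 7, 16, 21 → 30 (alternating steps +5, +9, +5, +9, …).
Letter goes P, Q, R, S, T, U → V (letters move forward 1 place in the alphabet).
Combining the parts gives {-15,30,V}.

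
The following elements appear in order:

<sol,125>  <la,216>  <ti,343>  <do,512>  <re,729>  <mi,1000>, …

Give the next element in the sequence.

Note: sol, la, ti, do, re, mi → fa (runs through the solfège scale do→ti).
Second entry goes 125, 216, 343, 512, 729, 1000 → 1331 (perfect cubes: 5³, 6³, 7³, …).
So the next element is <fa,1331>.

<fa,1331>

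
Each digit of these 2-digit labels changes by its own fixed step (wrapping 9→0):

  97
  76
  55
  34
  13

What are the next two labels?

First digit: −2 each step, mod 10; 9, 7, 5, 3, 1 → 9 → 7.
Second digit — −1 each step, mod 10: 7, 6, 5, 4, 3 → 2 → 1.
Putting the parts together: 92 and then 71.

92, 71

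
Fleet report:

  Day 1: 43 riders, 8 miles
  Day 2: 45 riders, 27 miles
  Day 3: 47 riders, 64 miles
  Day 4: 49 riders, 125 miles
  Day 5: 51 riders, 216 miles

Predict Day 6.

53 riders, 343 miles

Riders: +2 each step, so 43, 45, 47, 49, 51 → 53.
For the miles, perfect cubes: 2³, 3³, 4³, …: 8, 27, 64, 125, 216 → 343.
So the next record is 53 riders, 343 miles.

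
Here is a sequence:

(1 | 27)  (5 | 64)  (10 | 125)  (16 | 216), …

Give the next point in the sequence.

First value goes 1, 5, 10, 16 → 23 (differences are 4, 5, 6, … (increasing by 1 each time)).
Second value — perfect cubes: 3³, 4³, 5³, …: 27, 64, 125, 216 → 343.
So the next point is (23 | 343).

(23 | 343)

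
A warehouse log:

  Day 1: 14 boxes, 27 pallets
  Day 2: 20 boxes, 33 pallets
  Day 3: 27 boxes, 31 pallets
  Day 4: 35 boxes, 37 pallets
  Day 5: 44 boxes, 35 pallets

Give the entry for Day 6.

54 boxes, 41 pallets

Boxes — differences are 6, 7, 8, … (increasing by 1 each time): 14, 20, 27, 35, 44 → 54.
Pallets: alternating steps +6, −2, +6, −2, …, so 27, 33, 31, 37, 35 → 41.
Putting it together: 54 boxes, 41 pallets.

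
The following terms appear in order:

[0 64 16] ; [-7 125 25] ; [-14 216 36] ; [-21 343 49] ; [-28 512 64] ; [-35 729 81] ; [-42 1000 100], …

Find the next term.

[-49 1331 121]

First value: −7 each step; 0, -7, -14, -21, -28, -35, -42 → -49.
For the second value, perfect cubes: 4³, 5³, 6³, …: 64, 125, 216, 343, 512, 729, 1000 → 1331.
Third value: 16, 25, 36, 49, 64, 81, 100 → 121 (perfect squares: 4², 5², 6², …).
So the next term is [-49 1331 121].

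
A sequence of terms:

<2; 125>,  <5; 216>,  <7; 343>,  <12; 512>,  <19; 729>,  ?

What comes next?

First slot goes 2, 5, 7, 12, 19 → 31 (each term is the sum of the two before it).
Second slot goes 125, 216, 343, 512, 729 → 1000 (perfect cubes: 5³, 6³, 7³, …).
Putting it together: <31; 1000>.

<31; 1000>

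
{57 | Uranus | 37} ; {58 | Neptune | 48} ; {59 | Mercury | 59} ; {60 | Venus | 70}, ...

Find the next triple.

For the first entry, +1 each step: 57, 58, 59, 60 → 61.
Planet goes Uranus, Neptune, Mercury, Venus → Earth (runs through the planets Mercury→Neptune).
Third entry: +11 each step; 37, 48, 59, 70 → 81.
Putting it together: {61 | Earth | 81}.

{61 | Earth | 81}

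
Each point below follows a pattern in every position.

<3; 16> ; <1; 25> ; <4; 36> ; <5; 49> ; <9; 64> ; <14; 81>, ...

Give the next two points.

<23; 100>, <37; 121>

First component: 3, 1, 4, 5, 9, 14 → 23 → 37 (each term is the sum of the two before it).
For the second component, perfect squares: 4², 5², 6², …: 16, 25, 36, 49, 64, 81 → 100 → 121.
So the next two points are <23; 100> and <37; 121>.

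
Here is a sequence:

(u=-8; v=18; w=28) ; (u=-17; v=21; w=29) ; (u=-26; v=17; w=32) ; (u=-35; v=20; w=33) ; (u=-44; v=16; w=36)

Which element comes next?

U goes -8, -17, -26, -35, -44 → -53 (−9 each step).
V: 18, 21, 17, 20, 16 → 19 (alternating steps +3, −4, +3, −4, …).
W: alternating steps +1, +3, +1, +3, …, so 28, 29, 32, 33, 36 → 37.
Combining the parts gives (u=-53; v=19; w=37).

(u=-53; v=19; w=37)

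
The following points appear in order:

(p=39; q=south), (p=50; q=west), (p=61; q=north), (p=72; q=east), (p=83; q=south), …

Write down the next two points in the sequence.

(p=94; q=west), (p=105; q=north)

P — +11 each step: 39, 50, 61, 72, 83 → 94 → 105.
Q: repeats south → west → north → east, so south, west, north, east, south → west → north.
So the next two points are (p=94; q=west) and (p=105; q=north).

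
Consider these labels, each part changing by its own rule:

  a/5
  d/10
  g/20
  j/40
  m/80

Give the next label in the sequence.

p/160

Letter goes a, d, g, j, m → p (letters move forward 3 places in the alphabet).
Second component: ×2 each step, so 5, 10, 20, 40, 80 → 160.
Putting it together: p/160.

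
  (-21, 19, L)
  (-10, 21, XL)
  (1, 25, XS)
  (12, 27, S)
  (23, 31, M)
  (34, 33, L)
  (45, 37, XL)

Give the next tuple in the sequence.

First value — +11 each step: -21, -10, 1, 12, 23, 34, 45 → 56.
Second value: 19, 21, 25, 27, 31, 33, 37 → 39 (alternating steps +2, +4, +2, +4, …).
Size: repeats L → XL → XS → S → M, so L, XL, XS, S, M, L, XL → XS.
Putting it together: (56, 39, XS).

(56, 39, XS)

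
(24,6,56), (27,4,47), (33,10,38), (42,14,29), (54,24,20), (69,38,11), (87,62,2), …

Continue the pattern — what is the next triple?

(108,100,-7)

First slot goes 24, 27, 33, 42, 54, 69, 87 → 108 (differences are 3, 6, 9, … (increasing by 3 each time)).
Second slot: each term is the sum of the two before it; 6, 4, 10, 14, 24, 38, 62 → 100.
Third slot — −9 each step: 56, 47, 38, 29, 20, 11, 2 → -7.
So the next triple is (108,100,-7).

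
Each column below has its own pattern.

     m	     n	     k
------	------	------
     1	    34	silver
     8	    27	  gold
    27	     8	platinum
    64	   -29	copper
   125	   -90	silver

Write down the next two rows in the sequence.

Column m — perfect cubes: 1³, 2³, 3³, …: 1, 8, 27, 64, 125 → 216 → 343.
Column n: together with the column m always sums to 35, so 34, 27, 8, -29, -90 → -181 → -308.
Column k: repeats silver → gold → platinum → copper, so silver, gold, platinum, copper, silver → gold → platinum.
Putting the parts together: 216  -181  gold and then 343  -308  platinum.

216  -181  gold; 343  -308  platinum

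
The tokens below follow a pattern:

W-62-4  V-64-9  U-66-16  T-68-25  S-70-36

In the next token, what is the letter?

R

For the letter, letters move back 1 place in the alphabet: W, V, U, T, S → R.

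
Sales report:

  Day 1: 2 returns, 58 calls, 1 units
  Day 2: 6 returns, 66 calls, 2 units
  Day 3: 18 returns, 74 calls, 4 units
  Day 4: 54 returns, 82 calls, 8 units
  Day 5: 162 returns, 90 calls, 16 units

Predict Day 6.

486 returns, 98 calls, 32 units

Returns — ×3 each step: 2, 6, 18, 54, 162 → 486.
For the calls, +8 each step: 58, 66, 74, 82, 90 → 98.
Units goes 1, 2, 4, 8, 16 → 32 (×2 each step).
Putting it together: 486 returns, 98 calls, 32 units.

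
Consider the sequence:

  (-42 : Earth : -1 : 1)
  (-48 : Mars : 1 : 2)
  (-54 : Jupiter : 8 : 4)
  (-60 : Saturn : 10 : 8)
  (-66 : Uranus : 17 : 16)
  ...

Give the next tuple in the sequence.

(-72 : Neptune : 19 : 32)

First component — −6 each step: -42, -48, -54, -60, -66 → -72.
Planet: runs through the planets Mercury→Neptune; Earth, Mars, Jupiter, Saturn, Uranus → Neptune.
Third component — alternating steps +2, +7, +2, +7, …: -1, 1, 8, 10, 17 → 19.
Fourth component: ×2 each step; 1, 2, 4, 8, 16 → 32.
Combining the parts gives (-72 : Neptune : 19 : 32).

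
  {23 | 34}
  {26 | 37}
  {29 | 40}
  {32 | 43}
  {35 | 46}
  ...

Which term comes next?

First entry goes 23, 26, 29, 32, 35 → 38 (+3 each step).
Second entry: always 11 more than the first entry, so 34, 37, 40, 43, 46 → 49.
Combining the parts gives {38 | 49}.

{38 | 49}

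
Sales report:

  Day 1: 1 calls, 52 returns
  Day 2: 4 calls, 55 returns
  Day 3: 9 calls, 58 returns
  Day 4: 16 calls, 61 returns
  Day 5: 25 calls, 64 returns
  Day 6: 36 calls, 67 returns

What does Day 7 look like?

49 calls, 70 returns

For the calls, perfect squares: 1², 2², 3², …: 1, 4, 9, 16, 25, 36 → 49.
Returns goes 52, 55, 58, 61, 64, 67 → 70 (+3 each step).
Putting it together: 49 calls, 70 returns.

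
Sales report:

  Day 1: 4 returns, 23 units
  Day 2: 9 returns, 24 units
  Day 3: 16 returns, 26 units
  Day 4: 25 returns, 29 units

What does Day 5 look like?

36 returns, 33 units

Returns: 4, 9, 16, 25 → 36 (perfect squares: 2², 3², 4², …).
Units: 23, 24, 26, 29 → 33 (differences are 1, 2, 3, … (increasing by 1 each time)).
Putting it together: 36 returns, 33 units.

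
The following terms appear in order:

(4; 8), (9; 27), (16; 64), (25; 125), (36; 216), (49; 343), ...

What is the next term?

(64; 512)

First component — perfect squares: 2², 3², 4², …: 4, 9, 16, 25, 36, 49 → 64.
Second component — perfect cubes: 2³, 3³, 4³, …: 8, 27, 64, 125, 216, 343 → 512.
So the next term is (64; 512).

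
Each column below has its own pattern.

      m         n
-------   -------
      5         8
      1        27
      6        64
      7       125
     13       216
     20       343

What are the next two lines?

Column m goes 5, 1, 6, 7, 13, 20 → 33 → 53 (each term is the sum of the two before it).
Column n: 8, 27, 64, 125, 216, 343 → 512 → 729 (perfect cubes: 2³, 3³, 4³, …).
Putting the parts together: 33  512 and then 53  729.

33  512; 53  729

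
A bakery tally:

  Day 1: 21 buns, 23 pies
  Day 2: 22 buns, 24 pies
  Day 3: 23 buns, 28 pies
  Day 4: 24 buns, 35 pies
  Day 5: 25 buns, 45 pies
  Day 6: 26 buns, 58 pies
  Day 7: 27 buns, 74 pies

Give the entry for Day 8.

28 buns, 93 pies

Buns — +1 each step: 21, 22, 23, 24, 25, 26, 27 → 28.
Pies: differences are 1, 4, 7, … (increasing by 3 each time); 23, 24, 28, 35, 45, 58, 74 → 93.
Putting it together: 28 buns, 93 pies.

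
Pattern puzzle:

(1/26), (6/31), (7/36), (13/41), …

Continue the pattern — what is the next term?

For the first component, each term is the sum of the two before it: 1, 6, 7, 13 → 20.
For the second component, +5 each step: 26, 31, 36, 41 → 46.
Combining the parts gives (20/46).

(20/46)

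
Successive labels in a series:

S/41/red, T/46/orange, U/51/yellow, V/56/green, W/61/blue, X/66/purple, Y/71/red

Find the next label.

Z/76/orange

Letter: S, T, U, V, W, X, Y → Z (letters move forward 1 place in the alphabet).
For the second component, +5 each step: 41, 46, 51, 56, 61, 66, 71 → 76.
Colour: red, orange, yellow, green, blue, purple, red → orange (repeats red → orange → yellow → green → blue → purple).
Putting it together: Z/76/orange.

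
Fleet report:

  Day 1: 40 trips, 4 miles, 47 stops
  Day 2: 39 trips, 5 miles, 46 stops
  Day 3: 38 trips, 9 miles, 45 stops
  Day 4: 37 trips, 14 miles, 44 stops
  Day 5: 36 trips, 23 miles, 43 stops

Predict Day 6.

Trips goes 40, 39, 38, 37, 36 → 35 (−1 each step).
Miles: each term is the sum of the two before it; 4, 5, 9, 14, 23 → 37.
Stops goes 47, 46, 45, 44, 43 → 42 (−1 each step).
Combining the parts gives 35 trips, 37 miles, 42 stops.

35 trips, 37 miles, 42 stops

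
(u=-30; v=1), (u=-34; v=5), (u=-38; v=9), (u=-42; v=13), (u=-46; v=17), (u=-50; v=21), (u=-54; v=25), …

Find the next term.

U: −4 each step, so -30, -34, -38, -42, -46, -50, -54 → -58.
V: +4 each step; 1, 5, 9, 13, 17, 21, 25 → 29.
So the next term is (u=-58; v=29).

(u=-58; v=29)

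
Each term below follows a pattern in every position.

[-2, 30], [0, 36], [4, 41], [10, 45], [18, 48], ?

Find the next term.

First value goes -2, 0, 4, 10, 18 → 28 (differences are 2, 4, 6, … (increasing by 2 each time)).
Second value: differences are 6, 5, 4, … (decreasing by 1 each time); 30, 36, 41, 45, 48 → 50.
So the next term is [28, 50].

[28, 50]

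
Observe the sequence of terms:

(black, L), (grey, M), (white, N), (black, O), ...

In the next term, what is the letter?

P

For the letter, letters move forward 1 place in the alphabet: L, M, N, O → P.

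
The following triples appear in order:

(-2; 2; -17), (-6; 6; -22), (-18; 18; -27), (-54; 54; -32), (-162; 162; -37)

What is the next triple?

For the first value, ×3 each step: -2, -6, -18, -54, -162 → -486.
Second value: ×3 each step; 2, 6, 18, 54, 162 → 486.
Third value — −5 each step: -17, -22, -27, -32, -37 → -42.
Putting it together: (-486; 486; -42).

(-486; 486; -42)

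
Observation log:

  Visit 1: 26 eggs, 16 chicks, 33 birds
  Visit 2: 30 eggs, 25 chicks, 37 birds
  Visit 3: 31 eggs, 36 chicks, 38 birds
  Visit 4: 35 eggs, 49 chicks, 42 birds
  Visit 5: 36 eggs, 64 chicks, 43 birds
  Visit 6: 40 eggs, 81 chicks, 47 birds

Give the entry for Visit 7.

41 eggs, 100 chicks, 48 birds

Eggs: 26, 30, 31, 35, 36, 40 → 41 (alternating steps +4, +1, +4, +1, …).
For the chicks, perfect squares: 4², 5², 6², …: 16, 25, 36, 49, 64, 81 → 100.
Birds: always 7 more than the eggs; 33, 37, 38, 42, 43, 47 → 48.
Putting it together: 41 eggs, 100 chicks, 48 birds.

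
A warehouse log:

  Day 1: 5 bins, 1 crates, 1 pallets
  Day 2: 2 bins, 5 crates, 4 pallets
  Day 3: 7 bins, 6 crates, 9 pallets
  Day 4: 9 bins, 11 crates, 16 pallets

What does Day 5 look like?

Bins: each term is the sum of the two before it, so 5, 2, 7, 9 → 16.
Crates: each term is the sum of the two before it, so 1, 5, 6, 11 → 17.
Pallets: 1, 4, 9, 16 → 25 (perfect squares: 1², 2², 3², …).
Combining the parts gives 16 bins, 17 crates, 25 pallets.

16 bins, 17 crates, 25 pallets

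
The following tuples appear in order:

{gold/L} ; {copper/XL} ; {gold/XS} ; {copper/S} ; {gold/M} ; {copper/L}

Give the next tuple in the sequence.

{gold/XL}

For the metal, alternates gold ↔ copper: gold, copper, gold, copper, gold, copper → gold.
Size: repeats L → XL → XS → S → M, so L, XL, XS, S, M, L → XL.
Combining the parts gives {gold/XL}.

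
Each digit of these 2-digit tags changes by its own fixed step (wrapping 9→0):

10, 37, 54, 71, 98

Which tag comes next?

First digit goes 1, 3, 5, 7, 9 → 1 (+2 each step, mod 10).
For the second digit, −3 each step, mod 10: 0, 7, 4, 1, 8 → 5.
Combining the parts gives 15.

15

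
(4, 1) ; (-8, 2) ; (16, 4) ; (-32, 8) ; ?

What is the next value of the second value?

16

Second value: ×2 each step, so 1, 2, 4, 8 → 16.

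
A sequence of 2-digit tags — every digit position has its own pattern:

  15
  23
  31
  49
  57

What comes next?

First digit: +1 each step, mod 10, so 1, 2, 3, 4, 5 → 6.
For the second digit, −2 each step, mod 10: 5, 3, 1, 9, 7 → 5.
So the next tag is 65.

65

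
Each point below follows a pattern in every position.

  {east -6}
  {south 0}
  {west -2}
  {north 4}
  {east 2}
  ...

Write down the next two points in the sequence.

Direction: east, south, west, north, east → south → west (repeats east → south → west → north).
Second entry: alternating steps +6, −2, +6, −2, …, so -6, 0, -2, 4, 2 → 8 → 6.
Putting the parts together: {south 8} and then {west 6}.

{south 8}, {west 6}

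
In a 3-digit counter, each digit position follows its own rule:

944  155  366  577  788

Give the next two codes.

First digit: +2 each step, mod 10; 9, 1, 3, 5, 7 → 9 → 1.
Second digit: 4, 5, 6, 7, 8 → 9 → 0 (+1 each step, mod 10).
For the third digit, +1 each step, mod 10: 4, 5, 6, 7, 8 → 9 → 0.
So the next two codes are 999 and 100.

999, 100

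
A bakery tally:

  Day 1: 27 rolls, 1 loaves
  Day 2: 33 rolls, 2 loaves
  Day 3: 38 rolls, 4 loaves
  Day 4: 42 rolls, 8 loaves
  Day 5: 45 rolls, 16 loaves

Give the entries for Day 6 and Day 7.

47 rolls, 32 loaves; 48 rolls, 64 loaves

Rolls — differences are 6, 5, 4, … (decreasing by 1 each time): 27, 33, 38, 42, 45 → 47 → 48.
Loaves — ×2 each step: 1, 2, 4, 8, 16 → 32 → 64.
Putting the parts together: 47 rolls, 32 loaves and then 48 rolls, 64 loaves.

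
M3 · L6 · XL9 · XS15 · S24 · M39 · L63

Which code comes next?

Size: M, L, XL, XS, S, M, L → XL (repeats M → L → XL → XS → S).
Second component: each term is the sum of the two before it; 3, 6, 9, 15, 24, 39, 63 → 102.
Combining the parts gives XL102.

XL102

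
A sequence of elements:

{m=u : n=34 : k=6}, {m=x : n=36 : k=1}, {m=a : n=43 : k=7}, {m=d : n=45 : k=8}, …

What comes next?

{m=g : n=52 : k=15}

M: u, x, a, d → g (letters move forward 3 places in the alphabet, wrapping Z→A).
N: alternating steps +2, +7, +2, +7, …; 34, 36, 43, 45 → 52.
K: each term is the sum of the two before it; 6, 1, 7, 8 → 15.
So the next element is {m=g : n=52 : k=15}.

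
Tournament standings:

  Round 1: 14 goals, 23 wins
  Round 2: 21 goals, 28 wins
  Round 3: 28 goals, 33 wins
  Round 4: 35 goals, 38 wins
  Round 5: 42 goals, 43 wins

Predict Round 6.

Goals: +7 each step, so 14, 21, 28, 35, 42 → 49.
For the wins, +5 each step: 23, 28, 33, 38, 43 → 48.
Putting it together: 49 goals, 48 wins.

49 goals, 48 wins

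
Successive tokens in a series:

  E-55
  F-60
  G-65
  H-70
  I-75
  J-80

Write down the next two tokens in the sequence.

K-85, L-90

Letter — letters move forward 1 place in the alphabet: E, F, G, H, I, J → K → L.
Second component — +5 each step: 55, 60, 65, 70, 75, 80 → 85 → 90.
Putting the parts together: K-85 and then L-90.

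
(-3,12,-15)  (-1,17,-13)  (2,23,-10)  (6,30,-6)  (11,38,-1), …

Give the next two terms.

(17,47,5), (24,57,12)

First component: differences are 2, 3, 4, … (increasing by 1 each time); -3, -1, 2, 6, 11 → 17 → 24.
Second component — differences are 5, 6, 7, … (increasing by 1 each time): 12, 17, 23, 30, 38 → 47 → 57.
Third component — always 12 less than the first component: -15, -13, -10, -6, -1 → 5 → 12.
Putting the parts together: (17,47,5) and then (24,57,12).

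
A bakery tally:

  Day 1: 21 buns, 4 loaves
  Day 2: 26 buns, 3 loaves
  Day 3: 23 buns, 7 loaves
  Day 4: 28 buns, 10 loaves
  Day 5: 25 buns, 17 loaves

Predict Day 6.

For the buns, alternating steps +5, −3, +5, −3, …: 21, 26, 23, 28, 25 → 30.
Loaves: 4, 3, 7, 10, 17 → 27 (each term is the sum of the two before it).
Combining the parts gives 30 buns, 27 loaves.

30 buns, 27 loaves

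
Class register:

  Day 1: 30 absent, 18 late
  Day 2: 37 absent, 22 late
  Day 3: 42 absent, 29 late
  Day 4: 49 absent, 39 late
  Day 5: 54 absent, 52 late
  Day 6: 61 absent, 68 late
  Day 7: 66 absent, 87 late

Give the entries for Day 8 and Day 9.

Absent goes 30, 37, 42, 49, 54, 61, 66 → 73 → 78 (alternating steps +7, +5, +7, +5, …).
Late: 18, 22, 29, 39, 52, 68, 87 → 109 → 134 (differences are 4, 7, 10, … (increasing by 3 each time)).
So the next two rows are 73 absent, 109 late and 78 absent, 134 late.

73 absent, 109 late; 78 absent, 134 late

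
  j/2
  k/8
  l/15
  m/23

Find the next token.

Letter: letters move forward 1 place in the alphabet, so j, k, l, m → n.
Second component goes 2, 8, 15, 23 → 32 (differences are 6, 7, 8, … (increasing by 1 each time)).
So the next token is n/32.

n/32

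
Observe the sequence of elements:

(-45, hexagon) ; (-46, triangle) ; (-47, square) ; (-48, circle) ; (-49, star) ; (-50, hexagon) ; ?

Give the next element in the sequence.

First slot: −1 each step, so -45, -46, -47, -48, -49, -50 → -51.
For the shape, repeats hexagon → triangle → square → circle → star: hexagon, triangle, square, circle, star, hexagon → triangle.
So the next element is (-51, triangle).

(-51, triangle)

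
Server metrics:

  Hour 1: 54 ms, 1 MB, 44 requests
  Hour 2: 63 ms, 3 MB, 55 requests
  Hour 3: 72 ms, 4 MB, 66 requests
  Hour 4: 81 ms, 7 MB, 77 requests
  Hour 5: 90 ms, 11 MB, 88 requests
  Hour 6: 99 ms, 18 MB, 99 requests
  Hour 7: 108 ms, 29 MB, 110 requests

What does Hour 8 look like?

Ms: +9 each step, so 54, 63, 72, 81, 90, 99, 108 → 117.
MB: each term is the sum of the two before it, so 1, 3, 4, 7, 11, 18, 29 → 47.
For the requests, +11 each step: 44, 55, 66, 77, 88, 99, 110 → 121.
Putting it together: 117 ms, 47 MB, 121 requests.

117 ms, 47 MB, 121 requests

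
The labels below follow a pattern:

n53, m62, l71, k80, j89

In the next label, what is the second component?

Second component — +9 each step: 53, 62, 71, 80, 89 → 98.

98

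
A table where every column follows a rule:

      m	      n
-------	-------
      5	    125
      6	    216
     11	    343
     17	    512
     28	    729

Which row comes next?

Column m: each term is the sum of the two before it; 5, 6, 11, 17, 28 → 45.
Column n — perfect cubes: 5³, 6³, 7³, …: 125, 216, 343, 512, 729 → 1000.
Combining the parts gives 45  1000.

45  1000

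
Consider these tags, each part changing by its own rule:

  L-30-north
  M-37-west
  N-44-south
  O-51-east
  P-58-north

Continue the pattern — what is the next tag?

Letter: L, M, N, O, P → Q (letters move forward 1 place in the alphabet).
Second component goes 30, 37, 44, 51, 58 → 65 (+7 each step).
Direction: repeats north → west → south → east, so north, west, south, east, north → west.
So the next tag is Q-65-west.

Q-65-west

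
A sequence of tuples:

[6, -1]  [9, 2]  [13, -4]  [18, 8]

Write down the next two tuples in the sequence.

[24, -16], [31, 32]

First slot — differences are 3, 4, 5, … (increasing by 1 each time): 6, 9, 13, 18 → 24 → 31.
Second slot: ×(-2) each step, so -1, 2, -4, 8 → -16 → 32.
So the next two tuples are [24, -16] and [31, 32].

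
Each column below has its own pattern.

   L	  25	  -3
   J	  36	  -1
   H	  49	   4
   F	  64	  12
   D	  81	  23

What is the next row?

B  100  37

For the letter, letters move back 2 places in the alphabet: L, J, H, F, D → B.
For the second component, perfect squares: 5², 6², 7², …: 25, 36, 49, 64, 81 → 100.
Third component: -3, -1, 4, 12, 23 → 37 (differences are 2, 5, 8, … (increasing by 3 each time)).
So the next row is B  100  37.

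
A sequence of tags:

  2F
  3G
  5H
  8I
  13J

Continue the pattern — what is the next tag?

21K

First component: each term is the sum of the two before it, so 2, 3, 5, 8, 13 → 21.
Letter: letters move forward 1 place in the alphabet; F, G, H, I, J → K.
Putting it together: 21K.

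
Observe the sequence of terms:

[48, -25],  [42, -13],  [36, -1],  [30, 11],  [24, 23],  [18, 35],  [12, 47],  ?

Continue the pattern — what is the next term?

[6, 59]

First coordinate: 48, 42, 36, 30, 24, 18, 12 → 6 (−6 each step).
Second coordinate: +12 each step; -25, -13, -1, 11, 23, 35, 47 → 59.
Combining the parts gives [6, 59].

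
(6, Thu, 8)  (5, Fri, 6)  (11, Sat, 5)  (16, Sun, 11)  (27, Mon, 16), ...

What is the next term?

(43, Tue, 27)

First component: 6, 5, 11, 16, 27 → 43 (each term is the sum of the two before it).
Day — runs through the weekdays Mon→Sun: Thu, Fri, Sat, Sun, Mon → Tue.
Third component: always the previous value of the first component, so 8, 6, 5, 11, 16 → 27.
Combining the parts gives (43, Tue, 27).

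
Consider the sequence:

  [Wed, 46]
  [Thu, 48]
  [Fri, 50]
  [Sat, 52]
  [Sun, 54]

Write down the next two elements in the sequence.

Day: runs through the weekdays Mon→Sun; Wed, Thu, Fri, Sat, Sun → Mon → Tue.
Second component: +2 each step, so 46, 48, 50, 52, 54 → 56 → 58.
Putting the parts together: [Mon, 56] and then [Tue, 58].

[Mon, 56], [Tue, 58]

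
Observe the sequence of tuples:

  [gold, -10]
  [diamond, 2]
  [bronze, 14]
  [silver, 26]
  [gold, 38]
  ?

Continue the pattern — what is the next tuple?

Rank: repeats gold → diamond → bronze → silver, so gold, diamond, bronze, silver, gold → diamond.
Second entry goes -10, 2, 14, 26, 38 → 50 (+12 each step).
Combining the parts gives [diamond, 50].

[diamond, 50]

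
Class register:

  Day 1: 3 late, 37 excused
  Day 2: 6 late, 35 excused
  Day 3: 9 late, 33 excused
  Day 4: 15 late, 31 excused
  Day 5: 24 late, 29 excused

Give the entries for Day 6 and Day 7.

Late: 3, 6, 9, 15, 24 → 39 → 63 (each term is the sum of the two before it).
Excused goes 37, 35, 33, 31, 29 → 27 → 25 (−2 each step).
Putting the parts together: 39 late, 27 excused and then 63 late, 25 excused.

39 late, 27 excused; 63 late, 25 excused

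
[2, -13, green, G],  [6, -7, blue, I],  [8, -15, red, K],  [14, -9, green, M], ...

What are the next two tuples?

First part — each term is the sum of the two before it: 2, 6, 8, 14 → 22 → 36.
Second part goes -13, -7, -15, -9 → -17 → -11 (alternating steps +6, −8, +6, −8, …).
Colour — repeats green → blue → red: green, blue, red, green → blue → red.
Letter: letters move forward 2 places in the alphabet, so G, I, K, M → O → Q.
Putting the parts together: [22, -17, blue, O] and then [36, -11, red, Q].

[22, -17, blue, O], [36, -11, red, Q]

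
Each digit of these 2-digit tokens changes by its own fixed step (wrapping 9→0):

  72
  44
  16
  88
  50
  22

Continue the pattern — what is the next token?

First digit: −3 each step, mod 10, so 7, 4, 1, 8, 5, 2 → 9.
Second digit — +2 each step, mod 10: 2, 4, 6, 8, 0, 2 → 4.
Putting it together: 94.

94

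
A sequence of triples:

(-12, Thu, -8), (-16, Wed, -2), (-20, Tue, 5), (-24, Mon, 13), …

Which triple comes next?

First slot: -12, -16, -20, -24 → -28 (−4 each step).
Day: runs backward through the weekdays Mon→Sun, so Thu, Wed, Tue, Mon → Sun.
Third slot — differences are 6, 7, 8, … (increasing by 1 each time): -8, -2, 5, 13 → 22.
Putting it together: (-28, Sun, 22).

(-28, Sun, 22)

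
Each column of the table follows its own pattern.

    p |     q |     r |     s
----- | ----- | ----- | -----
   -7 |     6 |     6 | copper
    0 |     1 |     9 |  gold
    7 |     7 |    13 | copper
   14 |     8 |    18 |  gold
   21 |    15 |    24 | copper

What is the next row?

28  23  31  gold

Column p — +7 each step: -7, 0, 7, 14, 21 → 28.
Column q — each term is the sum of the two before it: 6, 1, 7, 8, 15 → 23.
Column r goes 6, 9, 13, 18, 24 → 31 (differences are 3, 4, 5, … (increasing by 1 each time)).
Column s: copper, gold, copper, gold, copper → gold (alternates copper ↔ gold).
Putting it together: 28  23  31  gold.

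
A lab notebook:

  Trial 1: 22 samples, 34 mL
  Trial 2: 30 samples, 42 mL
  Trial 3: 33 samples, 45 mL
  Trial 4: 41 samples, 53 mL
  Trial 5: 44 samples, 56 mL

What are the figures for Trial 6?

Samples: alternating steps +8, +3, +8, +3, …, so 22, 30, 33, 41, 44 → 52.
ML: always 12 more than the samples, so 34, 42, 45, 53, 56 → 64.
Combining the parts gives 52 samples, 64 mL.

52 samples, 64 mL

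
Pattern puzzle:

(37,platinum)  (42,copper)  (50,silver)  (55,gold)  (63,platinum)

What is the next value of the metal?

copper

Metal: repeats platinum → copper → silver → gold; platinum, copper, silver, gold, platinum → copper.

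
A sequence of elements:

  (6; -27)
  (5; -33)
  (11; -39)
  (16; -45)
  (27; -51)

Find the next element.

First value: 6, 5, 11, 16, 27 → 43 (each term is the sum of the two before it).
For the second value, −6 each step: -27, -33, -39, -45, -51 → -57.
Combining the parts gives (43; -57).

(43; -57)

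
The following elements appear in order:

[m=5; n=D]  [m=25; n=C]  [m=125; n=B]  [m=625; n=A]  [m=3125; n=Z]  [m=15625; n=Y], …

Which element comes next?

M — ×5 each step: 5, 25, 125, 625, 3125, 15625 → 78125.
N: letters move back 1 place in the alphabet, wrapping A→Z; D, C, B, A, Z, Y → X.
Combining the parts gives [m=78125; n=X].

[m=78125; n=X]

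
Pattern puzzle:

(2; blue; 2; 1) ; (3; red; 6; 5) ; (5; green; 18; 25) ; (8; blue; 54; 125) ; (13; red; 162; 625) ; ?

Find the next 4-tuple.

(21; green; 486; 3125)

First part: 2, 3, 5, 8, 13 → 21 (each term is the sum of the two before it).
For the colour, repeats blue → red → green: blue, red, green, blue, red → green.
Third part: ×3 each step, so 2, 6, 18, 54, 162 → 486.
Fourth part goes 1, 5, 25, 125, 625 → 3125 (×5 each step).
So the next 4-tuple is (21; green; 486; 3125).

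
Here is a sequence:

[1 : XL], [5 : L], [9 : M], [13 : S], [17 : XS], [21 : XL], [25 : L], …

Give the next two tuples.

First coordinate: +4 each step; 1, 5, 9, 13, 17, 21, 25 → 29 → 33.
Size: XL, L, M, S, XS, XL, L → M → S (repeats XL → L → M → S → XS).
So the next two tuples are [29 : M] and [33 : S].

[29 : M], [33 : S]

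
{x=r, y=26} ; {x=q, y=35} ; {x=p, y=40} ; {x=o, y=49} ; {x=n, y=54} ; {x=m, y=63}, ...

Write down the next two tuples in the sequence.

X: letters move back 1 place in the alphabet, so r, q, p, o, n, m → l → k.
Y: 26, 35, 40, 49, 54, 63 → 68 → 77 (alternating steps +9, +5, +9, +5, …).
Putting the parts together: {x=l, y=68} and then {x=k, y=77}.

{x=l, y=68}, {x=k, y=77}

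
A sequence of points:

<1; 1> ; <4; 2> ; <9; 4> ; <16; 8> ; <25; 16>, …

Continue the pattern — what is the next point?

<36; 32>

First part: differences are 3, 5, 7, … (increasing by 2 each time); 1, 4, 9, 16, 25 → 36.
Second part — ×2 each step: 1, 2, 4, 8, 16 → 32.
Combining the parts gives <36; 32>.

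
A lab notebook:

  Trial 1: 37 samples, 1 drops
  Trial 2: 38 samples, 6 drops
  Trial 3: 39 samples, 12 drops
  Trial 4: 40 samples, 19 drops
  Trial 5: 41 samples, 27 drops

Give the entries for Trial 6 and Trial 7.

42 samples, 36 drops; 43 samples, 46 drops

Samples: 37, 38, 39, 40, 41 → 42 → 43 (+1 each step).
Drops: differences are 5, 6, 7, … (increasing by 1 each time), so 1, 6, 12, 19, 27 → 36 → 46.
So the next two lines are 42 samples, 36 drops and 43 samples, 46 drops.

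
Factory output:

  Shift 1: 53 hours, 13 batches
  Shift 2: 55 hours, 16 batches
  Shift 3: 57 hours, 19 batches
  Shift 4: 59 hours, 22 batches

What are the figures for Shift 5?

61 hours, 25 batches

Hours goes 53, 55, 57, 59 → 61 (+2 each step).
Batches — +3 each step: 13, 16, 19, 22 → 25.
Combining the parts gives 61 hours, 25 batches.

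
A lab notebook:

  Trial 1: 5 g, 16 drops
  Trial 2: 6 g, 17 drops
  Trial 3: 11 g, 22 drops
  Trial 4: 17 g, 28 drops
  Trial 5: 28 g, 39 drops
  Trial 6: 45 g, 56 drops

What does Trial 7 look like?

73 g, 84 drops

G goes 5, 6, 11, 17, 28, 45 → 73 (each term is the sum of the two before it).
For the drops, always 11 more than the g: 16, 17, 22, 28, 39, 56 → 84.
So the next line is 73 g, 84 drops.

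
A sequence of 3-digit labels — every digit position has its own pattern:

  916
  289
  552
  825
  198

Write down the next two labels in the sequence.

461 then 734

First digit: 9, 2, 5, 8, 1 → 4 → 7 (+3 each step, mod 10).
For the second digit, −3 each step, mod 10: 1, 8, 5, 2, 9 → 6 → 3.
Third digit goes 6, 9, 2, 5, 8 → 1 → 4 (+3 each step, mod 10).
So the next two labels are 461 and 734.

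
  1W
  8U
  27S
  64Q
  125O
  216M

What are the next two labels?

343K then 512I

First component — perfect cubes: 1³, 2³, 3³, …: 1, 8, 27, 64, 125, 216 → 343 → 512.
For the letter, letters move back 2 places in the alphabet: W, U, S, Q, O, M → K → I.
Putting the parts together: 343K and then 512I.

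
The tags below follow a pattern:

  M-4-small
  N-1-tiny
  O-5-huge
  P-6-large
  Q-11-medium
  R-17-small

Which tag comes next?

S-28-tiny

Letter: letters move forward 1 place in the alphabet, so M, N, O, P, Q, R → S.
Second component: each term is the sum of the two before it, so 4, 1, 5, 6, 11, 17 → 28.
For the size, repeats small → tiny → huge → large → medium: small, tiny, huge, large, medium, small → tiny.
So the next tag is S-28-tiny.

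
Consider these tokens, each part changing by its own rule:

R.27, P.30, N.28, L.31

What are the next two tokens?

J.29 then H.32

For the letter, letters move back 2 places in the alphabet: R, P, N, L → J → H.
Second component: 27, 30, 28, 31 → 29 → 32 (alternating steps +3, −2, +3, −2, …).
So the next two tokens are J.29 and H.32.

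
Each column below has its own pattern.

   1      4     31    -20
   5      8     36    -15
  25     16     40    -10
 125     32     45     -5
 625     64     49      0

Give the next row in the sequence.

3125  128  54  5

First component: ×5 each step, so 1, 5, 25, 125, 625 → 3125.
Second component: 4, 8, 16, 32, 64 → 128 (×2 each step).
Third component — alternating steps +5, +4, +5, +4, …: 31, 36, 40, 45, 49 → 54.
Fourth component: +5 each step, so -20, -15, -10, -5, 0 → 5.
So the next row is 3125  128  54  5.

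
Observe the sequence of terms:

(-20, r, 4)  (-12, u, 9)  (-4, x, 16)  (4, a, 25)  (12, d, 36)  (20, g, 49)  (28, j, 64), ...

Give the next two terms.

First coordinate: -20, -12, -4, 4, 12, 20, 28 → 36 → 44 (+8 each step).
Letter: r, u, x, a, d, g, j → m → p (letters move forward 3 places in the alphabet, wrapping Z→A).
Third coordinate goes 4, 9, 16, 25, 36, 49, 64 → 81 → 100 (perfect squares: 2², 3², 4², …).
Putting the parts together: (36, m, 81) and then (44, p, 100).

(36, m, 81), (44, p, 100)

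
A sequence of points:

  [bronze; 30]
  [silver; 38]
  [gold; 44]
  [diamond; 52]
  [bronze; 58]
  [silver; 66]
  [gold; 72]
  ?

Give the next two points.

[diamond; 80], [bronze; 86]

Rank: bronze, silver, gold, diamond, bronze, silver, gold → diamond → bronze (repeats bronze → silver → gold → diamond).
Second entry — alternating steps +8, +6, +8, +6, …: 30, 38, 44, 52, 58, 66, 72 → 80 → 86.
Putting the parts together: [diamond; 80] and then [bronze; 86].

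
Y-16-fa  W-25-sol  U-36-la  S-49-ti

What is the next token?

Q-64-do

Letter: letters move back 2 places in the alphabet; Y, W, U, S → Q.
Second component: perfect squares: 4², 5², 6², …, so 16, 25, 36, 49 → 64.
Note: runs through the solfège scale do→ti, so fa, sol, la, ti → do.
Combining the parts gives Q-64-do.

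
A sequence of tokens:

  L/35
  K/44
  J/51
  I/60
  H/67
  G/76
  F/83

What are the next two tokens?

Letter: letters move back 1 place in the alphabet, so L, K, J, I, H, G, F → E → D.
Second component: alternating steps +9, +7, +9, +7, …, so 35, 44, 51, 60, 67, 76, 83 → 92 → 99.
Putting the parts together: E/92 and then D/99.

E/92, D/99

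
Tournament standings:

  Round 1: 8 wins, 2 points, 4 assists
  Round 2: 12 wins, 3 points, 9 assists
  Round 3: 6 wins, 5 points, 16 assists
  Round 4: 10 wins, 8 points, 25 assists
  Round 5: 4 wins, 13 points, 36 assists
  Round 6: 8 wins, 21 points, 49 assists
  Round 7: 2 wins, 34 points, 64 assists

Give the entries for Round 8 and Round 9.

Wins: alternating steps +4, −6, +4, −6, …, so 8, 12, 6, 10, 4, 8, 2 → 6 → 0.
Points — each term is the sum of the two before it: 2, 3, 5, 8, 13, 21, 34 → 55 → 89.
For the assists, perfect squares: 2², 3², 4², …: 4, 9, 16, 25, 36, 49, 64 → 81 → 100.
So the next two records are 6 wins, 55 points, 81 assists and 0 wins, 89 points, 100 assists.

6 wins, 55 points, 81 assists; 0 wins, 89 points, 100 assists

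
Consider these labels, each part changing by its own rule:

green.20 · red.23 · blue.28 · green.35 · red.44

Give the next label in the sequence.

blue.55

Colour: repeats green → red → blue; green, red, blue, green, red → blue.
Second component: 20, 23, 28, 35, 44 → 55 (differences are 3, 5, 7, … (increasing by 2 each time)).
Combining the parts gives blue.55.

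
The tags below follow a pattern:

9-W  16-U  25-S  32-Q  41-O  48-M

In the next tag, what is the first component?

57

For the first component, alternating steps +7, +9, +7, +9, …: 9, 16, 25, 32, 41, 48 → 57.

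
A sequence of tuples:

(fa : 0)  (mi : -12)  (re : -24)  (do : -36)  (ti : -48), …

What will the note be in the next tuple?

la

Note: fa, mi, re, do, ti → la (runs backward through the solfège scale do→ti).
Second coordinate: −12 each step; 0, -12, -24, -36, -48 → -60.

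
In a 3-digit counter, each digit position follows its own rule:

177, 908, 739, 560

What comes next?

391

For the first digit, −2 each step, mod 10: 1, 9, 7, 5 → 3.
Second digit — +3 each step, mod 10: 7, 0, 3, 6 → 9.
Third digit — +1 each step, mod 10: 7, 8, 9, 0 → 1.
Combining the parts gives 391.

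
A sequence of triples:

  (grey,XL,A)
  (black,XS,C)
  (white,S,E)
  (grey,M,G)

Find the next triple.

(black,L,I)

Shade: repeats grey → black → white; grey, black, white, grey → black.
Size — runs through clothing sizes XS→XL: XL, XS, S, M → L.
Letter — letters move forward 2 places in the alphabet: A, C, E, G → I.
So the next triple is (black,L,I).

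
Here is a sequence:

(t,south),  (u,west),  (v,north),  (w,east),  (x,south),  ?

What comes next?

(y,west)

Letter: letters move forward 1 place in the alphabet, so t, u, v, w, x → y.
Direction — repeats south → west → north → east: south, west, north, east, south → west.
So the next pair is (y,west).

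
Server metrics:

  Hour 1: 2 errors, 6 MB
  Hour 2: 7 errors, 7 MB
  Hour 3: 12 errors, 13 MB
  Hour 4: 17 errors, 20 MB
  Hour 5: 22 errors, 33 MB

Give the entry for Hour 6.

Errors: 2, 7, 12, 17, 22 → 27 (+5 each step).
MB: 6, 7, 13, 20, 33 → 53 (each term is the sum of the two before it).
Combining the parts gives 27 errors, 53 MB.

27 errors, 53 MB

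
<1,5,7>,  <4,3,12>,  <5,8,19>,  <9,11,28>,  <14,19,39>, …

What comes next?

<23,30,52>

First slot: each term is the sum of the two before it; 1, 4, 5, 9, 14 → 23.
Second slot: each term is the sum of the two before it; 5, 3, 8, 11, 19 → 30.
Third slot: 7, 12, 19, 28, 39 → 52 (differences are 5, 7, 9, … (increasing by 2 each time)).
Combining the parts gives <23,30,52>.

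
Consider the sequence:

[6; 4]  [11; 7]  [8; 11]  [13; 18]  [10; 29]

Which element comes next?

For the first entry, alternating steps +5, −3, +5, −3, …: 6, 11, 8, 13, 10 → 15.
Second entry — each term is the sum of the two before it: 4, 7, 11, 18, 29 → 47.
So the next element is [15; 47].

[15; 47]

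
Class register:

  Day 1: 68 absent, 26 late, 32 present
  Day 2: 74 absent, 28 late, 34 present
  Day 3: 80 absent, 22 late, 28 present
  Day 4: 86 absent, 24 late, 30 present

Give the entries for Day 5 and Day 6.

92 absent, 18 late, 24 present; 98 absent, 20 late, 26 present

Absent goes 68, 74, 80, 86 → 92 → 98 (+6 each step).
Late — alternating steps +2, −6, +2, −6, …: 26, 28, 22, 24 → 18 → 20.
Present goes 32, 34, 28, 30 → 24 → 26 (always 6 more than the late).
So the next two rows are 92 absent, 18 late, 24 present and 98 absent, 20 late, 26 present.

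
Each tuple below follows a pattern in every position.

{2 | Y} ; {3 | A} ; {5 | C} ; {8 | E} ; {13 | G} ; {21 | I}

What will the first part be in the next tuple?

34

First part — each term is the sum of the two before it: 2, 3, 5, 8, 13, 21 → 34.
Letter — letters move forward 2 places in the alphabet, wrapping Z→A: Y, A, C, E, G, I → K.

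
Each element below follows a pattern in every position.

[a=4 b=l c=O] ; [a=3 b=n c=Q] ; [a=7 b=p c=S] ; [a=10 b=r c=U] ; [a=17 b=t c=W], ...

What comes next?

A — each term is the sum of the two before it: 4, 3, 7, 10, 17 → 27.
For the b, letters move forward 2 places in the alphabet: l, n, p, r, t → v.
C goes O, Q, S, U, W → Y (letters move forward 2 places in the alphabet).
So the next element is [a=27 b=v c=Y].

[a=27 b=v c=Y]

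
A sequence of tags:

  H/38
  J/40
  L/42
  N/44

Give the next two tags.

P/46 then R/48

Letter: H, J, L, N → P → R (letters move forward 2 places in the alphabet).
For the second component, +2 each step: 38, 40, 42, 44 → 46 → 48.
So the next two tags are P/46 and R/48.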